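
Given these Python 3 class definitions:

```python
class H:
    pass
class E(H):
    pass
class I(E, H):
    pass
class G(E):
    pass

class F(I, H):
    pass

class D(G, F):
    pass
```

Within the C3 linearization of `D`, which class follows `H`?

object

L[D] = D + merge(L[G], L[F], [G F])
  take G:  [G E H object] + [F I E H object] + [G F]
  take F:  [E H object] + [F I E H object] + [F]
  take I:  [E H object] + [I E H object]
  take E:  [E H object] + [E H object]
  take H:  [H object] + [H object]
  take object:  [object] + [object]
MRO: D G F I E H object
H is at position 5; next is object.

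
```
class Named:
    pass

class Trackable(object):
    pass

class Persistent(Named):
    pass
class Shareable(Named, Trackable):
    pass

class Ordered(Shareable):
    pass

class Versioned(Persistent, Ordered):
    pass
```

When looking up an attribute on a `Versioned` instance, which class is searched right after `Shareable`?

Named

L[Versioned] = Versioned + merge(L[Persistent], L[Ordered], [Persistent Ordered])
  take Persistent:  [Persistent Named object] + [Ordered Shareable Named Trackable object] + [Persistent Ordered]
  take Ordered:  [Named object] + [Ordered Shareable Named Trackable object] + [Ordered]
  take Shareable:  [Named object] + [Shareable Named Trackable object]
  take Named:  [Named object] + [Named Trackable object]
  take Trackable:  [object] + [Trackable object]
  take object:  [object] + [object]
MRO: Versioned Persistent Ordered Shareable Named Trackable object
Shareable is at position 3; next is Named.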